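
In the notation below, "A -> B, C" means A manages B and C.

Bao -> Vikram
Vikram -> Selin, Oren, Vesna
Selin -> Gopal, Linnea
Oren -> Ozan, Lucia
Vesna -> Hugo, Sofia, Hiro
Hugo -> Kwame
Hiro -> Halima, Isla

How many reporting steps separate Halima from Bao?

Chain from Halima up to Bao: Halima → Hiro → Vesna → Vikram → Bao. That is 4 steps up, so Halima is 4 levels below Bao.

4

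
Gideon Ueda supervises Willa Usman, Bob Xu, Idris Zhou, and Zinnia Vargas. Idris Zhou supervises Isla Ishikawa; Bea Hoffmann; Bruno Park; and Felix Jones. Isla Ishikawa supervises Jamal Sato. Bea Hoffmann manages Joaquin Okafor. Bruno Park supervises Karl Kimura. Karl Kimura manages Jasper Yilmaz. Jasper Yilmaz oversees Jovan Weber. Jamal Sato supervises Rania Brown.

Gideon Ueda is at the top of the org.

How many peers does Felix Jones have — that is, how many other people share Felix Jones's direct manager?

3

Felix Jones reports to Idris Zhou. Idris Zhou's other direct reports are Isla Ishikawa, Bea Hoffmann, Bruno Park — 3 peers.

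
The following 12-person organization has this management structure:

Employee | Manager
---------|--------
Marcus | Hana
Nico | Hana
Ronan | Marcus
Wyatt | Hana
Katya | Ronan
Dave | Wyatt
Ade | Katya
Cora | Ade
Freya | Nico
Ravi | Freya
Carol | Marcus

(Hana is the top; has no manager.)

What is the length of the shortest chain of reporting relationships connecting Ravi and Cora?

8

Ravi is 3 levels below Hana, and Cora is 5 levels below Hana (their lowest common manager). The shortest path runs up from Ravi to Hana and back down to Cora: 3 + 5 = 8 links.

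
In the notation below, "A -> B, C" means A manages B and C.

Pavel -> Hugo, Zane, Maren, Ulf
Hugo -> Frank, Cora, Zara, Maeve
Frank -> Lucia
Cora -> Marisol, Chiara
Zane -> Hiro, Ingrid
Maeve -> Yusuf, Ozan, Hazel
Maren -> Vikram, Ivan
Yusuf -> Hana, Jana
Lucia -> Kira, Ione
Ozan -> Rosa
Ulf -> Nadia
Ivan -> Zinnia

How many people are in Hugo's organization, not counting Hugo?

Hugo directly manages Frank, Cora, Zara, Maeve. Under Frank: Lucia, Ione, Kira (3). Under Cora: Chiara, Marisol (2). Zara has no reports. Under Maeve: Hazel, Ozan, Rosa, Yusuf, Jana, Hana (6). So Hugo's organization is 4 direct reports plus everyone under them: 4 + 3 + 1 + 7 = 15.

15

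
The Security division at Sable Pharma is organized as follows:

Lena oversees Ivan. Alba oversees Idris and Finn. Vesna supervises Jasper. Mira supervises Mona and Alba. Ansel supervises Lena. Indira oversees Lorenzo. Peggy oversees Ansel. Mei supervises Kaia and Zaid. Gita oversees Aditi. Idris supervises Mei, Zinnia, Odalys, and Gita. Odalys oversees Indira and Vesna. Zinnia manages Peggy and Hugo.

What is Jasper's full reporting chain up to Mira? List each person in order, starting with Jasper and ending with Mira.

Jasper -> Vesna -> Odalys -> Idris -> Alba -> Mira

Jasper reports to Vesna. Vesna reports to Odalys. Odalys reports to Idris. Idris reports to Alba. Alba reports to Mira. Mira is at the top.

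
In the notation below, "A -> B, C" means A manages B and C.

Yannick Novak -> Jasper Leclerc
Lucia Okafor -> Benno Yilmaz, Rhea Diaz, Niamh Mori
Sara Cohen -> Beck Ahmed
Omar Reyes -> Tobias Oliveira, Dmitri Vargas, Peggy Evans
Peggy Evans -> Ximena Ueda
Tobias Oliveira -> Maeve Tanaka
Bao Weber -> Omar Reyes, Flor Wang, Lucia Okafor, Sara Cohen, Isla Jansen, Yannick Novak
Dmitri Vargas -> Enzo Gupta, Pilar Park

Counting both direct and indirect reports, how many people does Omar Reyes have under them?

Omar Reyes directly manages Tobias Oliveira, Dmitri Vargas, Peggy Evans. Under Tobias Oliveira: Maeve Tanaka (1). Under Dmitri Vargas: Pilar Park, Enzo Gupta (2). Under Peggy Evans: Ximena Ueda (1). So Omar Reyes's organization is 3 direct reports plus everyone under them: 2 + 3 + 2 = 7.

7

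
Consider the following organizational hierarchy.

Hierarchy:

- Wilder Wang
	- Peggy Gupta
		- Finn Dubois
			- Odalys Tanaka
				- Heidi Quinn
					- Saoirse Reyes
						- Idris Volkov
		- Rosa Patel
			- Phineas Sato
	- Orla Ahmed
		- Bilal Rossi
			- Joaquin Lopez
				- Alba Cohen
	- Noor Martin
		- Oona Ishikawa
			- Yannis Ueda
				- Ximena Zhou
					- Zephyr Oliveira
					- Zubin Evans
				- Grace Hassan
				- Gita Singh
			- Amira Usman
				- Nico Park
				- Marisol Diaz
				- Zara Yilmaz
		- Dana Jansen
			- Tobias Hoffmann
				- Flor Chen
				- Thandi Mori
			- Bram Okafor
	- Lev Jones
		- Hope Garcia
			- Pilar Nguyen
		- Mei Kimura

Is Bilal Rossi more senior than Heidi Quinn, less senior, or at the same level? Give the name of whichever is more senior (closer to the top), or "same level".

Bilal Rossi

Bilal Rossi is 2 levels below Wilder Wang; Heidi Quinn is 4. Bilal Rossi is higher.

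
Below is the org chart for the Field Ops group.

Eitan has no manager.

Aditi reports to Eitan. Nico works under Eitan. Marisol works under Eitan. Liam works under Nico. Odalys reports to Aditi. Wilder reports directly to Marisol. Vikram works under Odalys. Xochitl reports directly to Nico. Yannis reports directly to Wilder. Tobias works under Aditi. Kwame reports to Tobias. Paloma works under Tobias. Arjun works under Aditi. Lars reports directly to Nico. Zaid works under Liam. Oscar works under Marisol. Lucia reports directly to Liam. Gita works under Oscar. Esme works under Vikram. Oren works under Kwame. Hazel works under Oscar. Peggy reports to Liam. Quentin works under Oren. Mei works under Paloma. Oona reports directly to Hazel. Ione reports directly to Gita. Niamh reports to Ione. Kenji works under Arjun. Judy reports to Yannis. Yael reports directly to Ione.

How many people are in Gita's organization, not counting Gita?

3

Gita directly manages Ione. Under Ione: Yael, Niamh (2). That's 3 in total.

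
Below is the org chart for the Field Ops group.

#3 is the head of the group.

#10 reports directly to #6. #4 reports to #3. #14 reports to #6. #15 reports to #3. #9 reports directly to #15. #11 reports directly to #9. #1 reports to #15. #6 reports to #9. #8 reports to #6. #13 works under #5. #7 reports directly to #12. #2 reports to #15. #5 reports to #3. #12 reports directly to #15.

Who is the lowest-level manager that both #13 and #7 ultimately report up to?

#3

#13's chain of managers is #5, #3. #7's chain of managers is #12, #15, #3. The first manager that appears in both chains is #3.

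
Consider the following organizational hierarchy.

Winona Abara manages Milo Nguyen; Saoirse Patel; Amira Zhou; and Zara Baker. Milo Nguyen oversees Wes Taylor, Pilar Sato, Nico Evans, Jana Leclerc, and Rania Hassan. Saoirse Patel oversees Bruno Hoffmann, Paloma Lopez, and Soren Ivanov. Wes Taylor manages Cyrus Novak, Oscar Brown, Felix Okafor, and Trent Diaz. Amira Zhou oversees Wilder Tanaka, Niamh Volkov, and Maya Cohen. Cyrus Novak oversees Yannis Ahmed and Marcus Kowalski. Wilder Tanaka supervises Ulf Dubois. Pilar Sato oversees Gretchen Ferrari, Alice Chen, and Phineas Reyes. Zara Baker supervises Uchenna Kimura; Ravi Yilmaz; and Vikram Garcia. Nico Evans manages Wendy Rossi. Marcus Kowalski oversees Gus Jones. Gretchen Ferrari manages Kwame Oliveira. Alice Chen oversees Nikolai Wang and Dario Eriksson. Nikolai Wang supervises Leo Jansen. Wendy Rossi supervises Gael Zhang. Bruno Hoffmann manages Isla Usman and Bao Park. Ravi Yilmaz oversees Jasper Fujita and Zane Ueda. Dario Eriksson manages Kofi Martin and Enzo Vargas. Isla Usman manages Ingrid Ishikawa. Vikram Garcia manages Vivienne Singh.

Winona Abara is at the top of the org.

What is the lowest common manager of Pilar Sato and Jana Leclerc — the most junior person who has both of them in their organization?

Milo Nguyen

Pilar Sato's chain of managers is Milo Nguyen, Winona Abara. Jana Leclerc's chain of managers is Milo Nguyen, Winona Abara. The first manager that appears in both chains is Milo Nguyen.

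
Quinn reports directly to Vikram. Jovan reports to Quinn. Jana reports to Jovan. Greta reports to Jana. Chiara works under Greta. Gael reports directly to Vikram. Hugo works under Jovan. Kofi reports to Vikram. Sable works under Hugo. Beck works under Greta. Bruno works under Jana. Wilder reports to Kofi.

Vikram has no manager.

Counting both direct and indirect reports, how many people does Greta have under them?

Greta directly manages Chiara, Beck. Chiara has no reports. Beck has no reports. So Greta's organization is 2 direct reports plus everyone under them: 1 + 1 = 2.

2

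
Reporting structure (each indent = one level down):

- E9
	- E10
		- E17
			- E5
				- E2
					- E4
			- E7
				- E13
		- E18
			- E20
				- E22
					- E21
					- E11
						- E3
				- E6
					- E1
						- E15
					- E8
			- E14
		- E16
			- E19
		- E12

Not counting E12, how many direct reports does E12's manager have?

E12 reports to E10. E10's other direct reports are E17, E18, E16 — 3 peers.

3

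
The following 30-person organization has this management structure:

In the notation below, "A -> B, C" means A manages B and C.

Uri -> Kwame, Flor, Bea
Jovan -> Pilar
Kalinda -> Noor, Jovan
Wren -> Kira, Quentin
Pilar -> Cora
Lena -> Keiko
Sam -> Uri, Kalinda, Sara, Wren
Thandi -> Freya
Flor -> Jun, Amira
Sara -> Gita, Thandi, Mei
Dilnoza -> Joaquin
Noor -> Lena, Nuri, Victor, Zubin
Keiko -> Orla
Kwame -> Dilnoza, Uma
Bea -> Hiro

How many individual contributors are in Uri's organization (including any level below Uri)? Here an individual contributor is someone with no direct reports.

5

The people in Uri's organization with no one reporting to them are Hiro, Amira, Jun, Uma, Joaquin. That is 5.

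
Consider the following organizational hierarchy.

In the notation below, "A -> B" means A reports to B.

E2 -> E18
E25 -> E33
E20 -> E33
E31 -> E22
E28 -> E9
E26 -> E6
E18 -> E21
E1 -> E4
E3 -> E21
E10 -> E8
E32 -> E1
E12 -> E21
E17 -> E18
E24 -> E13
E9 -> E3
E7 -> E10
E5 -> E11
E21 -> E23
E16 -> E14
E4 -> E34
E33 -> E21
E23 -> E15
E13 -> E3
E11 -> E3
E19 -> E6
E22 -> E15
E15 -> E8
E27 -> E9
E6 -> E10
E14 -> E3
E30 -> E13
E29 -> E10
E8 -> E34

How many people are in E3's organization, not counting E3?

10

E3 directly manages E9, E13, E14, E11. Under E9: E27, E28 (2). Under E13: E24, E30 (2). Under E14: E16 (1). Under E11: E5 (1). So E3's organization is 4 direct reports plus everyone under them: 3 + 3 + 2 + 2 = 10.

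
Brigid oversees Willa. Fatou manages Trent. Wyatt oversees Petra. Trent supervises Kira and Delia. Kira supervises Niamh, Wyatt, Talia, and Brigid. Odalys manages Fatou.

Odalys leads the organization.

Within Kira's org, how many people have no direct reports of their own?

4

The people in Kira's organization with no one reporting to them are Willa, Talia, Petra, Niamh. That is 4.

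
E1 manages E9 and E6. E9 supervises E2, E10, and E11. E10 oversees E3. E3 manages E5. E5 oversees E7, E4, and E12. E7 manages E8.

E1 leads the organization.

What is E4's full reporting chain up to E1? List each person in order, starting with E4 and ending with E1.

E4 -> E5 -> E3 -> E10 -> E9 -> E1

E4 reports to E5. E5 reports to E3. E3 reports to E10. E10 reports to E9. E9 reports to E1. E1 is at the top.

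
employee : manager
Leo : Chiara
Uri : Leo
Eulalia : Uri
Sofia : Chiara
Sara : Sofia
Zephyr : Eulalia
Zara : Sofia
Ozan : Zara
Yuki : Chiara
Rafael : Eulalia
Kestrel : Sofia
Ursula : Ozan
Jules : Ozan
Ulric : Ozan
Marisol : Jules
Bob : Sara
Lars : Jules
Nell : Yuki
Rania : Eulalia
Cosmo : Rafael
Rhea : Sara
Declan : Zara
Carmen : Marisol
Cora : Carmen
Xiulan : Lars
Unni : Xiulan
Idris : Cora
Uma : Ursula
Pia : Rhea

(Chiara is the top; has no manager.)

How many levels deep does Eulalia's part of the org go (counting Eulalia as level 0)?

2

The longest chain under Eulalia runs Eulalia → Rafael → Cosmo, which is 2 levels below Eulalia.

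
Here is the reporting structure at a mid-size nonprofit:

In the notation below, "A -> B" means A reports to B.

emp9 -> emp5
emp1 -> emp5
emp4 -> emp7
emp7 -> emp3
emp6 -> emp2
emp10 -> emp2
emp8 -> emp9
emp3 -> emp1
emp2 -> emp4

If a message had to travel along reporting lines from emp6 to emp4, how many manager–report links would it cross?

emp6 is in emp4's organization: the chain from emp6 up to emp4 is emp6 → emp2 → emp4, which is 2 links.

2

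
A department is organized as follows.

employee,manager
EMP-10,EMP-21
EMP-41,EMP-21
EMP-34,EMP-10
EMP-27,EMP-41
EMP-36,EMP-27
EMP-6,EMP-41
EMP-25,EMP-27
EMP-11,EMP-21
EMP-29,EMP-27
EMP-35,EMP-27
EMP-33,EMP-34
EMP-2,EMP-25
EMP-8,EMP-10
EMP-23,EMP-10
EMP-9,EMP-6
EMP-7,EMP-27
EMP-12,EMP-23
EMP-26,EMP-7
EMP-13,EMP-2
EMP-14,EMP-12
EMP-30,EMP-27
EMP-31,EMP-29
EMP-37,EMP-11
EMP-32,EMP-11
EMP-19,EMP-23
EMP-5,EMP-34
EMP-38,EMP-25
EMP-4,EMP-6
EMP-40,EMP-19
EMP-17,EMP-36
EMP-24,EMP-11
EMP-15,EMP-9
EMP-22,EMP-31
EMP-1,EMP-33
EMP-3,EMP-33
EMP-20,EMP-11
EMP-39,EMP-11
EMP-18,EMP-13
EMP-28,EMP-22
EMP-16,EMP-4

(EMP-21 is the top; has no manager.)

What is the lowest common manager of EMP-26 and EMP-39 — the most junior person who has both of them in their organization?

EMP-21

EMP-26's chain of managers is EMP-7, EMP-27, EMP-41, EMP-21. EMP-39's chain of managers is EMP-11, EMP-21. The first manager that appears in both chains is EMP-21.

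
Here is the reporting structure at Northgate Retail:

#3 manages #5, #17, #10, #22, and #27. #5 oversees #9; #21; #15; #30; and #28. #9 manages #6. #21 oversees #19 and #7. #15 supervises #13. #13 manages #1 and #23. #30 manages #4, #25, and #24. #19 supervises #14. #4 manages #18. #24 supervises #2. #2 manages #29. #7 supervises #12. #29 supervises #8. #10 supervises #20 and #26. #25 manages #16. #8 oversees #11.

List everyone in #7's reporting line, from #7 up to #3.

#7 -> #21 -> #5 -> #3

#7 reports to #21. #21 reports to #5. #5 reports to #3. #3 is at the top.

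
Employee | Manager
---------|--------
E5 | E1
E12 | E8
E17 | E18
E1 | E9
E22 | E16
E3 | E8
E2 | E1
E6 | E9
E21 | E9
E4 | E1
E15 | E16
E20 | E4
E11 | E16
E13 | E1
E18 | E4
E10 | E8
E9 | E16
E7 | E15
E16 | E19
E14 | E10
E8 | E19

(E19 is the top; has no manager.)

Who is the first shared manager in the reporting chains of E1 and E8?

E19

E1's chain of managers is E9, E16, E19. E8's chain of managers is E19. The first manager that appears in both chains is E19.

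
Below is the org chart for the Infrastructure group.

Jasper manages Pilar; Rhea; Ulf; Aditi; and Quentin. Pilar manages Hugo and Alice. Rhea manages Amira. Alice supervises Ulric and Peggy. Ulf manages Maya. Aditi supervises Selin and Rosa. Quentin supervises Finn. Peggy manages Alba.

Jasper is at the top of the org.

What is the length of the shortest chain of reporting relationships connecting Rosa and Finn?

Rosa is 2 levels below Jasper, and Finn is 2 levels below Jasper (their lowest common manager). The shortest path runs up from Rosa to Jasper and back down to Finn: 2 + 2 = 4 links.

4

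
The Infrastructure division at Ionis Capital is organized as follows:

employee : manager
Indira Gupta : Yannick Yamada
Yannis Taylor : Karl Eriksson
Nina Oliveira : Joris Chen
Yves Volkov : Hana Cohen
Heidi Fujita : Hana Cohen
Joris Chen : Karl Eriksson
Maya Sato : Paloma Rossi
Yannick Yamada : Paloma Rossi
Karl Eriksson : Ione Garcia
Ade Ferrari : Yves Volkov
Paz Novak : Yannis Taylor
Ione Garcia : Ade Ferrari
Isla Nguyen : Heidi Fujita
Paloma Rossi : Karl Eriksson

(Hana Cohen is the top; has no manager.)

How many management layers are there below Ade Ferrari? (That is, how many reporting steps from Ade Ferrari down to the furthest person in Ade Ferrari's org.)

5

The longest chain under Ade Ferrari runs Ade Ferrari → Ione Garcia → Karl Eriksson → Paloma Rossi → Yannick Yamada → Indira Gupta, which is 5 levels below Ade Ferrari.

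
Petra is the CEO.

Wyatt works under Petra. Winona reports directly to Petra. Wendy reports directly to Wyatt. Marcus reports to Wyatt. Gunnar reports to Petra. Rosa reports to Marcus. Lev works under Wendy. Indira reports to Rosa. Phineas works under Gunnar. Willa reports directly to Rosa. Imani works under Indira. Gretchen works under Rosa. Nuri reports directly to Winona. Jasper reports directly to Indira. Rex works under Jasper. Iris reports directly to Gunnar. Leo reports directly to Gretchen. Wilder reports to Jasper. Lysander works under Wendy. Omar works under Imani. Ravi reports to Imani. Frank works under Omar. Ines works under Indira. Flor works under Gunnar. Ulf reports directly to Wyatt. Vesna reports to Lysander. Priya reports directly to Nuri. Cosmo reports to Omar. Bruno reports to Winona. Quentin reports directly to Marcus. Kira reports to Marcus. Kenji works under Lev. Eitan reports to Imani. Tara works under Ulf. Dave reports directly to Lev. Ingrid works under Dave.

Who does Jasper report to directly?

Indira

Jasper reports directly to Indira.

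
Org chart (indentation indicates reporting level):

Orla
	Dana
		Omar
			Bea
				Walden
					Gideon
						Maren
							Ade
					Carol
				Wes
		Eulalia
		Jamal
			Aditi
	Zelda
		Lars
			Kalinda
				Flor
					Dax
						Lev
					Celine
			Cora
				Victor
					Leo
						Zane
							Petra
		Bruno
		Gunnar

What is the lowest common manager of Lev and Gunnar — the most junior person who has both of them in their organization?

Zelda

Lev's chain of managers is Dax, Flor, Kalinda, Lars, Zelda, Orla. Gunnar's chain of managers is Zelda, Orla. The first manager that appears in both chains is Zelda.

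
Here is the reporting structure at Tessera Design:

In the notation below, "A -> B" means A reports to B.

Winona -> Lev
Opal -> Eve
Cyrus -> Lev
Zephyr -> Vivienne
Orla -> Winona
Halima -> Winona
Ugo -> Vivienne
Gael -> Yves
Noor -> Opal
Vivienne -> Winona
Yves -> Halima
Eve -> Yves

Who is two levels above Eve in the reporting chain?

Eve reports to Yves, and Yves reports to Halima. So Eve's skip-level manager is Halima.

Halima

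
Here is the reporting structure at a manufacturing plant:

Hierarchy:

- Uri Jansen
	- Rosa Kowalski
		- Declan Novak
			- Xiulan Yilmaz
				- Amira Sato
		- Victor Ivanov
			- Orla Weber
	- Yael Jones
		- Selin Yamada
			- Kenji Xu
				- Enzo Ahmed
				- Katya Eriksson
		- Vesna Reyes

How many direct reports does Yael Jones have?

Yael Jones directly manages Selin Yamada, Vesna Reyes. That is 2 direct reports.

2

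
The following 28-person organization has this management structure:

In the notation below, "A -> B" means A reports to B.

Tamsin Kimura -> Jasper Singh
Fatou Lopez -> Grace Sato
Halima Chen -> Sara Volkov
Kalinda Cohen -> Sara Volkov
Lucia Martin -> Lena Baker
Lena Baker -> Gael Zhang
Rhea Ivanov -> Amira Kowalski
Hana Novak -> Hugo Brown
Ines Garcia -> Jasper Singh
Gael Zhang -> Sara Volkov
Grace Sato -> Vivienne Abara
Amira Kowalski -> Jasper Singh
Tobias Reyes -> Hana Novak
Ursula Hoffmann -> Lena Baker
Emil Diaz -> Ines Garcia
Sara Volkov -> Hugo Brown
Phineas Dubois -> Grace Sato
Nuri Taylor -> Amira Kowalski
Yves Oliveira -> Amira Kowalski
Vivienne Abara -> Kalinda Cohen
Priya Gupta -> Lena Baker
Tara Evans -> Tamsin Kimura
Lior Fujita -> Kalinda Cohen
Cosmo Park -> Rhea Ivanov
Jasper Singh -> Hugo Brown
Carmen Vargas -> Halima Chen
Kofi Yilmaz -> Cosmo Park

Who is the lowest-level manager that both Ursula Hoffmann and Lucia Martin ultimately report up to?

Lena Baker

Ursula Hoffmann's chain of managers is Lena Baker, Gael Zhang, Sara Volkov, Hugo Brown. Lucia Martin's chain of managers is Lena Baker, Gael Zhang, Sara Volkov, Hugo Brown. The first manager that appears in both chains is Lena Baker.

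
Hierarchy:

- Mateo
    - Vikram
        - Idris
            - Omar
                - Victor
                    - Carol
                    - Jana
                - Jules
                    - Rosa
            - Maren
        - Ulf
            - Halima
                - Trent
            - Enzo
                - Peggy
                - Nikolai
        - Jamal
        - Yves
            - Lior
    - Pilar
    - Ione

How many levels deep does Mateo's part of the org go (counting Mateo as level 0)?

5

The longest chain under Mateo runs Mateo → Vikram → Idris → Omar → Jules → Rosa, which is 5 levels below Mateo.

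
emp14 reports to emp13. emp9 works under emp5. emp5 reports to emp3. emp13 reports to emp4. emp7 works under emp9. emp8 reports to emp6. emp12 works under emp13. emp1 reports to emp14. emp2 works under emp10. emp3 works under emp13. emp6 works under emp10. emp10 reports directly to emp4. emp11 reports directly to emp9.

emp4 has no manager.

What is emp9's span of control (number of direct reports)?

2

emp9 directly manages emp7, emp11. That is 2 direct reports.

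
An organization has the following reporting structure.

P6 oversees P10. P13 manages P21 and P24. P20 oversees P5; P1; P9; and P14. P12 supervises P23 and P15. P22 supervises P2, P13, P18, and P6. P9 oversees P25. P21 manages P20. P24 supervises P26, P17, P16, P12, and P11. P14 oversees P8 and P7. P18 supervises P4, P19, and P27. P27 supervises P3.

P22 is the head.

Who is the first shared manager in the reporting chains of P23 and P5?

P23's chain of managers is P12, P24, P13, P22. P5's chain of managers is P20, P21, P13, P22. The first manager that appears in both chains is P13.

P13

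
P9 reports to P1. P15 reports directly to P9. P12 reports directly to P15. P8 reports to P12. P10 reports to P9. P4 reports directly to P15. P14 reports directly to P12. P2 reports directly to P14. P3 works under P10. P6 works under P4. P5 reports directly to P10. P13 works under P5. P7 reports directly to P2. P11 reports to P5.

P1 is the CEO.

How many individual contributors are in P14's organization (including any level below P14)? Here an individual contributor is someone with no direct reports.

1

The only person in P14's organization with no one reporting to them is P7. That is 1.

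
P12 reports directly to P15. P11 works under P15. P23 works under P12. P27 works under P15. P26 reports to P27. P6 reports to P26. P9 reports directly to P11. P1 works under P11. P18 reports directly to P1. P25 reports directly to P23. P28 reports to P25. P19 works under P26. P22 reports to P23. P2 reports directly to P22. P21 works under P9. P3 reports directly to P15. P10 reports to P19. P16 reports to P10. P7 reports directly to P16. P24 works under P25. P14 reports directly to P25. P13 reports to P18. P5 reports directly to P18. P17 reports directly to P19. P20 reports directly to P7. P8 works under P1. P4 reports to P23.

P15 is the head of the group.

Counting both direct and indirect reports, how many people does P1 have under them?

4

P1 directly manages P18, P8. Under P18: P5, P13 (2). P8 has no reports. So P1's organization is 2 direct reports plus everyone under them: 3 + 1 = 4.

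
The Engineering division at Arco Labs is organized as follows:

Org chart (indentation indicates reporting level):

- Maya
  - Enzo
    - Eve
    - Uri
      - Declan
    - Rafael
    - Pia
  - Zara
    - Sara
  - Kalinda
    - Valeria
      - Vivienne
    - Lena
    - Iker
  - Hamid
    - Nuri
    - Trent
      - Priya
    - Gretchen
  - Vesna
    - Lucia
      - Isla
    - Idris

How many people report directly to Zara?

1

Zara directly manages Sara. That is 1 direct report.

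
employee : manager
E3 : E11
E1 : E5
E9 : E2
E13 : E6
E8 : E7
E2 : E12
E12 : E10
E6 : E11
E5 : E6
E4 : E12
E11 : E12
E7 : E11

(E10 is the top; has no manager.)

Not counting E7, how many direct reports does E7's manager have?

E7 reports to E11. E11's other direct reports are E3, E6 — 2 peers.

2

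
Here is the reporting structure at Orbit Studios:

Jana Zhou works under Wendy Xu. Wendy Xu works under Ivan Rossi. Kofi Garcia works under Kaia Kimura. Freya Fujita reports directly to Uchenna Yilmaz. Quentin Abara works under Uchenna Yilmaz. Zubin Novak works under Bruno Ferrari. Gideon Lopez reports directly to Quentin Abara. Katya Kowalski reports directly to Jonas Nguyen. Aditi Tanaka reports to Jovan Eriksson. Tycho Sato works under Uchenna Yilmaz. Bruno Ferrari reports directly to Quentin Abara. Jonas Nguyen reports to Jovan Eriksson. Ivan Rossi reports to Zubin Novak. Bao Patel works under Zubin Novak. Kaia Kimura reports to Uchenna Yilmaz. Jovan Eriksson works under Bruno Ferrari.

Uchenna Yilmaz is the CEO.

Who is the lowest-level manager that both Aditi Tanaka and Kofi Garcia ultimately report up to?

Uchenna Yilmaz

Aditi Tanaka's chain of managers is Jovan Eriksson, Bruno Ferrari, Quentin Abara, Uchenna Yilmaz. Kofi Garcia's chain of managers is Kaia Kimura, Uchenna Yilmaz. The first manager that appears in both chains is Uchenna Yilmaz.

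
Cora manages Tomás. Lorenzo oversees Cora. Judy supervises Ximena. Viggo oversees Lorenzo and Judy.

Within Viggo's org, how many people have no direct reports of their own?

The people in Viggo's organization with no one reporting to them are Ximena, Tomás. That is 2.

2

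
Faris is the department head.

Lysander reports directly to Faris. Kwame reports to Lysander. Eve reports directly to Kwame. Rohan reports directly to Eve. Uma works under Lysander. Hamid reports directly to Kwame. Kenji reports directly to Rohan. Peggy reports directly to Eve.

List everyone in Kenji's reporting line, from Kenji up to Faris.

Kenji reports to Rohan. Rohan reports to Eve. Eve reports to Kwame. Kwame reports to Lysander. Lysander reports to Faris. Faris is at the top.

Kenji -> Rohan -> Eve -> Kwame -> Lysander -> Faris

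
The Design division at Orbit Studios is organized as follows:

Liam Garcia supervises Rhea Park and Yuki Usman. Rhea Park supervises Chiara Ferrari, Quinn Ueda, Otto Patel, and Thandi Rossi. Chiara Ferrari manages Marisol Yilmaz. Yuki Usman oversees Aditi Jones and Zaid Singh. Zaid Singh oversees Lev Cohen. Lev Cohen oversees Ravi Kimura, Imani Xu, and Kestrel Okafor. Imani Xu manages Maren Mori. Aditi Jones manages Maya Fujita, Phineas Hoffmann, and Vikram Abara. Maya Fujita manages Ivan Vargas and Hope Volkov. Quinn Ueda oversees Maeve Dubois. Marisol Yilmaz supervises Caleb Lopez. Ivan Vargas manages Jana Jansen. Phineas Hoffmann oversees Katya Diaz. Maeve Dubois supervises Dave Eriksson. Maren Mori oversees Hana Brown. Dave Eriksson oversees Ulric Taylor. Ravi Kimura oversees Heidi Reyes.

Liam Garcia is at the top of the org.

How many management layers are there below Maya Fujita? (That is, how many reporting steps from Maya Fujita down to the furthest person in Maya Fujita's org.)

2

The longest chain under Maya Fujita runs Maya Fujita → Ivan Vargas → Jana Jansen, which is 2 levels below Maya Fujita.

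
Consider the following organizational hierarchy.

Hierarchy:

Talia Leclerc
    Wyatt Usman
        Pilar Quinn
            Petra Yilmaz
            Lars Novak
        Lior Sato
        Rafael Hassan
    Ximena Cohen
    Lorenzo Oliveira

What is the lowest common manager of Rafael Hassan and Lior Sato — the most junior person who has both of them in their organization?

Rafael Hassan's chain of managers is Wyatt Usman, Talia Leclerc. Lior Sato's chain of managers is Wyatt Usman, Talia Leclerc. The first manager that appears in both chains is Wyatt Usman.

Wyatt Usman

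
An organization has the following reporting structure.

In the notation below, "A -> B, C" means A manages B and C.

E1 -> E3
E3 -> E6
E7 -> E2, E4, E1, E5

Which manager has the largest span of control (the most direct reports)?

E7

Direct-report counts: E7 has 4; E1 has 1; E3 has 1. The largest is 4, held by E7.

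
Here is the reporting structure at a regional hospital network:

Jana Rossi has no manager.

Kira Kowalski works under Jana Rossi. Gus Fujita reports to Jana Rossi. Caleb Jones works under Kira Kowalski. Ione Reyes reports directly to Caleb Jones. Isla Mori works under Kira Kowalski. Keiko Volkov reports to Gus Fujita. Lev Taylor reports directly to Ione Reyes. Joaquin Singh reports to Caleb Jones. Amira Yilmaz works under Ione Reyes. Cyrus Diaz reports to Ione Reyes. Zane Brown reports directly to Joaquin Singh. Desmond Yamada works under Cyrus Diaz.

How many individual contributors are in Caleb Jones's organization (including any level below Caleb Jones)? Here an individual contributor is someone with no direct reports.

4

The people in Caleb Jones's organization with no one reporting to them are Zane Brown, Desmond Yamada, Amira Yilmaz, Lev Taylor. That is 4.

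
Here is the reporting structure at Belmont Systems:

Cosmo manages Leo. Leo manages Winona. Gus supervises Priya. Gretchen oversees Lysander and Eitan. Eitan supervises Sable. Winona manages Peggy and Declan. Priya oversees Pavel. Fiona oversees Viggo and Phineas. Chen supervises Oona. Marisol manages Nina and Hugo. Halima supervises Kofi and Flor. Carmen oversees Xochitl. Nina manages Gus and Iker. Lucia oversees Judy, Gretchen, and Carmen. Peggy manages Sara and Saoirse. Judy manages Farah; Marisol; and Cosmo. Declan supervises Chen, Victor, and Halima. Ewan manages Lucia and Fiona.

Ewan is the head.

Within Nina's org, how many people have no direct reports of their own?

2

The people in Nina's organization with no one reporting to them are Iker, Pavel. That is 2.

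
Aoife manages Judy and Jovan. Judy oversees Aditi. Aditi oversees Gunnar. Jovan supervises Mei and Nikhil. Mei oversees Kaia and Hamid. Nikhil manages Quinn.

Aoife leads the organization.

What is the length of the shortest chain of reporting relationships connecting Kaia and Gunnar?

Kaia is 3 levels below Aoife, and Gunnar is 3 levels below Aoife (their lowest common manager). The shortest path runs up from Kaia to Aoife and back down to Gunnar: 3 + 3 = 6 links.

6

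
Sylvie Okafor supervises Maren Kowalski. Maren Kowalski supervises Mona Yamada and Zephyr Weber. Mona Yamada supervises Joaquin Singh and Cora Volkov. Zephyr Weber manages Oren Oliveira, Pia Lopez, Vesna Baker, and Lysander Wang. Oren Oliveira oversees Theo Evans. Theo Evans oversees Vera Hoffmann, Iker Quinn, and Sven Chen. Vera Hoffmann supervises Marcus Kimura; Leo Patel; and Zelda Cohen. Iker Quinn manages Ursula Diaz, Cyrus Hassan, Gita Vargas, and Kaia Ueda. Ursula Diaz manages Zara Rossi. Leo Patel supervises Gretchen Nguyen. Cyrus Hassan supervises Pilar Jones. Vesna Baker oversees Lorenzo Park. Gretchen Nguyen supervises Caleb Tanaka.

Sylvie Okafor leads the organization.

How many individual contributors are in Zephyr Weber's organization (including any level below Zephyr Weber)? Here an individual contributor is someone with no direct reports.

11

The people in Zephyr Weber's organization with no one reporting to them are Lysander Wang, Lorenzo Park, Pia Lopez, Sven Chen, Kaia Ueda, Gita Vargas, Pilar Jones, Zara Rossi, Zelda Cohen, Caleb Tanaka, Marcus Kimura. That is 11.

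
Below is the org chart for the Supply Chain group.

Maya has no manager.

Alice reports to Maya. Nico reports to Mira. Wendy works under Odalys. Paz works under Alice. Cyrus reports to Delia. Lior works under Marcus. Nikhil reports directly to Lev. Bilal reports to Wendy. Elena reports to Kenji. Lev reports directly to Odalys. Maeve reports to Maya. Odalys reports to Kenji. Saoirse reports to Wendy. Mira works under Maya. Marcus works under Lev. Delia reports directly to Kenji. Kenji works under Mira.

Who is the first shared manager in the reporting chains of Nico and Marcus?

Mira

Nico's chain of managers is Mira, Maya. Marcus's chain of managers is Lev, Odalys, Kenji, Mira, Maya. The first manager that appears in both chains is Mira.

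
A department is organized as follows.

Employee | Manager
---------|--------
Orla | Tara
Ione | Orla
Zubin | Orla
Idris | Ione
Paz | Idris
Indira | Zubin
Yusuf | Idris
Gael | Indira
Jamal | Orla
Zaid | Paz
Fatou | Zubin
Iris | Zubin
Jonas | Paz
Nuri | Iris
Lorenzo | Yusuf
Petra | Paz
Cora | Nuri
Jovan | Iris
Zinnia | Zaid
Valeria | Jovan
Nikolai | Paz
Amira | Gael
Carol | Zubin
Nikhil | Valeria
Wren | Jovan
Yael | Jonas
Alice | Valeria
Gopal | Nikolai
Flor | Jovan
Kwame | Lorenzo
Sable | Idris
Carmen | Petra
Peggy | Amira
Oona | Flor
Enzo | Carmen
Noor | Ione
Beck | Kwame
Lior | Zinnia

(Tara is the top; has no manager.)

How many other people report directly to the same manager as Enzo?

0

Enzo reports to Carmen, and Carmen has no other direct reports. Enzo has 0 peers.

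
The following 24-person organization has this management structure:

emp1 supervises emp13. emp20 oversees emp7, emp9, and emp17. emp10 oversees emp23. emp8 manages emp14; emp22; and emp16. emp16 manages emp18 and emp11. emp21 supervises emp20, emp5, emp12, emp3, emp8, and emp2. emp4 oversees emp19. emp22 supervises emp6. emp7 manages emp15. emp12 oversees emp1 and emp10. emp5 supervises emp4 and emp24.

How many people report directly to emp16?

2

emp16 directly manages emp18, emp11. That is 2 direct reports.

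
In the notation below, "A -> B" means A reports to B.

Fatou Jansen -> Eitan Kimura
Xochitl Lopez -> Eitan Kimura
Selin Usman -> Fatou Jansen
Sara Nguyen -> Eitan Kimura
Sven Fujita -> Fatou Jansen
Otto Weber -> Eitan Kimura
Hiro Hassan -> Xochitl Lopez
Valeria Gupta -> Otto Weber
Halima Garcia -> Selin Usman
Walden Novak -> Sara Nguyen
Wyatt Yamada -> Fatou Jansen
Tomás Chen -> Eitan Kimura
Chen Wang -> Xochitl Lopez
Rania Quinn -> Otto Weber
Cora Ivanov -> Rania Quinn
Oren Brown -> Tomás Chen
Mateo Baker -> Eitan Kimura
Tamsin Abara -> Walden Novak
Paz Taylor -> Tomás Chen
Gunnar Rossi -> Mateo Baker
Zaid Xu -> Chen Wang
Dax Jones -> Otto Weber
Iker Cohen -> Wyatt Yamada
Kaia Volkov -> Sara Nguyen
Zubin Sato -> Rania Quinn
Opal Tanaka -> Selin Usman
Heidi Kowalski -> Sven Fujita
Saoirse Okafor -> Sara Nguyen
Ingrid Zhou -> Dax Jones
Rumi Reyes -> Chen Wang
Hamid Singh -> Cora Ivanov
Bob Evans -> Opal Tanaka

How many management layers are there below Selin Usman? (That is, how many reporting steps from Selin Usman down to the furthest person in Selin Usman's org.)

The longest chain under Selin Usman runs Selin Usman → Opal Tanaka → Bob Evans, which is 2 levels below Selin Usman.

2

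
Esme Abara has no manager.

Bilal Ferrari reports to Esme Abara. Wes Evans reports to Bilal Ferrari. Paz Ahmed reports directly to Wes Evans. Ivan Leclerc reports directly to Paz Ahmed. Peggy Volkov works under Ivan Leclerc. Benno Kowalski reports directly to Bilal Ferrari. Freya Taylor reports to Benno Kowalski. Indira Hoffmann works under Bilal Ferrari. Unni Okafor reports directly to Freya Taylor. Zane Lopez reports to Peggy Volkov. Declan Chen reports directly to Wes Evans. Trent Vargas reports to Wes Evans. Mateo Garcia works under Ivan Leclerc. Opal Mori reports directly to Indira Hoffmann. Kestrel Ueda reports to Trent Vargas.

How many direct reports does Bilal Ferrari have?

Bilal Ferrari directly manages Wes Evans, Benno Kowalski, Indira Hoffmann. That is 3 direct reports.

3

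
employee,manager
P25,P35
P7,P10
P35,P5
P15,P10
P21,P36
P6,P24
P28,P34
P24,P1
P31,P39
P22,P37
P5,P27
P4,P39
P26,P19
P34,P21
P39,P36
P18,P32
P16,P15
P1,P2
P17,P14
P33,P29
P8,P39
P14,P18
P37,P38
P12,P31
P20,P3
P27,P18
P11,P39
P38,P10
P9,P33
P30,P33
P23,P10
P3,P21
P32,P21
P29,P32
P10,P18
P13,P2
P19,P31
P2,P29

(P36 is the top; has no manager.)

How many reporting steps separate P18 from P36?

Chain from P18 up to P36: P18 → P32 → P21 → P36. That is 3 steps up, so P18 is 3 levels below P36.

3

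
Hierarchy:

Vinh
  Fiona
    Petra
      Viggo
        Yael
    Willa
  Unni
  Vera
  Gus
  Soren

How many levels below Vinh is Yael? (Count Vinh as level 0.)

4

Chain from Yael up to Vinh: Yael → Viggo → Petra → Fiona → Vinh. That is 4 steps up, so Yael is 4 levels below Vinh.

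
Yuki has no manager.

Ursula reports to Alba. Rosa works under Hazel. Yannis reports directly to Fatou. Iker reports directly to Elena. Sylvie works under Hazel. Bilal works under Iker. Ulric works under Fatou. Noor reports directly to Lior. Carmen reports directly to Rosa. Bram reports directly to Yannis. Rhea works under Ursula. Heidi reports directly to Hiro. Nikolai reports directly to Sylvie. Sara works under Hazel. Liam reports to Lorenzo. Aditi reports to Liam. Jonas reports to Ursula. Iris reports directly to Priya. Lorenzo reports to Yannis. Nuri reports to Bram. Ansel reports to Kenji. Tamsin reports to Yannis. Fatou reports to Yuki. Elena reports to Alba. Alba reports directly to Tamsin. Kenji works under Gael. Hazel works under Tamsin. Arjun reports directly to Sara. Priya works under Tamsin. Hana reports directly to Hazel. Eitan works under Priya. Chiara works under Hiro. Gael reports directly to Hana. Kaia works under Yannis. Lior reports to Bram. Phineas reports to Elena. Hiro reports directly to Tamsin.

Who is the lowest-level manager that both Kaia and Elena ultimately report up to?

Yannis

Kaia's chain of managers is Yannis, Fatou, Yuki. Elena's chain of managers is Alba, Tamsin, Yannis, Fatou, Yuki. The first manager that appears in both chains is Yannis.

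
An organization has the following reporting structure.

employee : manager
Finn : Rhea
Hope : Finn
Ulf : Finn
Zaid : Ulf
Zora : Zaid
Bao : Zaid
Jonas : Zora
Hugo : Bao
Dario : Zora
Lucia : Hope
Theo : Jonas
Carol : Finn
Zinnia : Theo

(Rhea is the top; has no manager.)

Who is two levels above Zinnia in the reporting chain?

Zinnia reports to Theo, and Theo reports to Jonas. So Zinnia's skip-level manager is Jonas.

Jonas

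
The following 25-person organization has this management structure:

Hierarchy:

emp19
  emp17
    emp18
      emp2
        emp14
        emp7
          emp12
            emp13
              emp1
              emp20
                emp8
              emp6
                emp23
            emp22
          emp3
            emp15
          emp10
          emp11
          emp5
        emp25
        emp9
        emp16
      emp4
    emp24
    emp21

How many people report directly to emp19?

emp19 directly manages emp17. That is 1 direct report.

1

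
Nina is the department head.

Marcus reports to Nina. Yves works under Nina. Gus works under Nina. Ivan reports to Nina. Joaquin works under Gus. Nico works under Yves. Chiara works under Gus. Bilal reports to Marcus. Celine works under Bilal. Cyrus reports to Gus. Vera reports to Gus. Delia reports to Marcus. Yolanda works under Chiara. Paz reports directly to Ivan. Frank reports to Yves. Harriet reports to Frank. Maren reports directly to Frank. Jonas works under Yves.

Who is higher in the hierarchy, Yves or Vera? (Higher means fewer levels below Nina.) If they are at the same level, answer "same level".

Yves

Yves is 1 level below Nina; Vera is 2. Yves is higher.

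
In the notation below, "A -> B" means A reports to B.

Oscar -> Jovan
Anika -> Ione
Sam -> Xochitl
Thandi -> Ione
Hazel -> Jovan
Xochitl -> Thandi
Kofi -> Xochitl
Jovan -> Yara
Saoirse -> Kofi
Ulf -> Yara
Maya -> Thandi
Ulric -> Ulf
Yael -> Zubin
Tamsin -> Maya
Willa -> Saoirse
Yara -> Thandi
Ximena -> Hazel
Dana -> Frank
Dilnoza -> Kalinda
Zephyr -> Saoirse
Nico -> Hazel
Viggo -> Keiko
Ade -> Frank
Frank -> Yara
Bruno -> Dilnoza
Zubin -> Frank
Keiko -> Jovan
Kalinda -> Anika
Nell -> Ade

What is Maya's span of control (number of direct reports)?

Maya directly manages Tamsin. That is 1 direct report.

1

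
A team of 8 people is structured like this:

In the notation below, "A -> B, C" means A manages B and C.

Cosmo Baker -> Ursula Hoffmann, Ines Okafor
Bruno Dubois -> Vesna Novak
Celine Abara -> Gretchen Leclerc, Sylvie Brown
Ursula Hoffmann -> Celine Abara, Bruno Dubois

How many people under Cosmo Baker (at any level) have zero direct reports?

The people in Cosmo Baker's organization with no one reporting to them are Ines Okafor, Vesna Novak, Sylvie Brown, Gretchen Leclerc. That is 4.

4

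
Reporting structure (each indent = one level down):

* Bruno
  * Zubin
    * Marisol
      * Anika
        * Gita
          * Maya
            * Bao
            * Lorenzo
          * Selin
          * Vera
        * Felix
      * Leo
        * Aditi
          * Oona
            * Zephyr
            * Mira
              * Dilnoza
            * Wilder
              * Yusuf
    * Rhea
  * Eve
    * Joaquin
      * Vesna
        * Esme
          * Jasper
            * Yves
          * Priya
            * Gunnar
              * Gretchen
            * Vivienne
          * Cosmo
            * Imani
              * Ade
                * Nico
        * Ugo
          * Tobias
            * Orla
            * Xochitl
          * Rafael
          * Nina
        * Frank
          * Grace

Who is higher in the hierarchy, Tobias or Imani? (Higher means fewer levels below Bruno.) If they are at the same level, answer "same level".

Tobias

Tobias is 5 levels below Bruno; Imani is 6. Tobias is higher.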